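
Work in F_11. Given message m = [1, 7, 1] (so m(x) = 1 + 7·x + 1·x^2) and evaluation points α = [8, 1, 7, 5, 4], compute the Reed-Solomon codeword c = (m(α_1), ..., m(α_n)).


c = [0, 9, 0, 6, 1]

Message polynomial: m(x) = 1 + 7·x + 1·x^2 (mod 11).
For each evaluation point α_i, compute m(α_i) mod 11:
  α_1 = 8: Horner steps 1 → 4 → 0, so m(8) = 0.
  α_2 = 1: Horner steps 1 → 8 → 9, so m(1) = 9.
  α_3 = 7: Horner steps 1 → 3 → 0, so m(7) = 0.
  α_4 = 5: Horner steps 1 → 1 → 6, so m(5) = 6.
  α_5 = 4: Horner steps 1 → 0 → 1, so m(4) = 1.
Codeword c = [0, 9, 0, 6, 1] ∈ F_11^5.


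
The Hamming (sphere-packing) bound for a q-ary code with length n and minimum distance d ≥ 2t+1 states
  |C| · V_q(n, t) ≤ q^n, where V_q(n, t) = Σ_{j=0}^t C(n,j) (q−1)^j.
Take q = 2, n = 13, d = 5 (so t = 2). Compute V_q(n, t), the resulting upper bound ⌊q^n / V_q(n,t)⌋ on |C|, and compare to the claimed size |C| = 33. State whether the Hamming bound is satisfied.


V_q(n, t) = 92, q^n = 8192, Hamming bound = 89, |C| = 33 ≤ bound (satisfied).

Step 1: Compute V_q(n, t) = Σ_{j=0}^2 C(n, j) (q−1)^j.
  j = 0: C(13,0)·(1)^0 = 1·1 = 1.
  j = 1: C(13,1)·(1)^1 = 13·1 = 13.
  j = 2: C(13,2)·(1)^2 = 78·1 = 78.
  V_q(n, t) = 1 + 13 + 78 = 92.
Step 2: q^n = 2^13 = 8192.
Step 3: Hamming bound ⌊q^n / V_q(n,t)⌋ = ⌊8192/92⌋ = 89.
Step 4: Compare |C| = 33 to 89: satisfied.
The claimed |C| lies below the Hamming bound.


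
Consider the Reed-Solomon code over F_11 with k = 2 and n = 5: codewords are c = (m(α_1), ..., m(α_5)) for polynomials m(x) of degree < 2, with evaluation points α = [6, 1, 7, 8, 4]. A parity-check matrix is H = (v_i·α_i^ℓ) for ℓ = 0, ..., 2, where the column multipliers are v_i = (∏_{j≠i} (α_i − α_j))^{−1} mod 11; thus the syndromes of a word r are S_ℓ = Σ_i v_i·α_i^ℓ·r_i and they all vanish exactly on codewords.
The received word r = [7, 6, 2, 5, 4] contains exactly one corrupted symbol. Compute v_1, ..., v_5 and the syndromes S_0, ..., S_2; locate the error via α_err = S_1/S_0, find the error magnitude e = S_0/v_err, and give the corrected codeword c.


S = (7, 9, 10), error at position 1, error magnitude e = 8, c = [10, 6, 2, 5, 4].

Step 1: column multipliers v_i = (∏_{j≠i}(α_i − α_j))^{−1} mod 11.
  i = 1 (α = 6): (6−1)(6−7)(6−8)(6−4) = 5·(−1)·(−2)·2 = 20 ≡ 9, so v_1 = 9^{−1} = 5 (mod 11).
  i = 2 (α = 1): (1−6)(1−7)(1−8)(1−4) = (−5)·(−6)·(−7)·(−3) = 630 ≡ 3, so v_2 = 3^{−1} = 4 (mod 11).
  i = 3 (α = 7): (7−6)(7−1)(7−8)(7−4) = 1·6·(−1)·3 = −18 ≡ 4, so v_3 = 4^{−1} = 3 (mod 11).
  i = 4 (α = 8): (8−6)(8−1)(8−7)(8−4) = 2·7·1·4 = 56 ≡ 1, so v_4 = 1^{−1} = 1 (mod 11).
  i = 5 (α = 4): (4−6)(4−1)(4−7)(4−8) = (−2)·3·(−3)·(−4) = −72 ≡ 5, so v_5 = 5^{−1} = 9 (mod 11).
  v = [5, 4, 3, 1, 9].
Step 2: syndromes of r = [7, 6, 2, 5, 4] (all sums mod 11).
  S_0 = Σ v_i r_i = 5·7 + 4·6 + 3·2 + 1·5 + 9·4 = 106 ≡ 7.
  S_1 = Σ v_i α_i r_i = 5·6·7 + 4·1·6 + 3·7·2 + 1·8·5 + 9·4·4 = 460 ≡ 9.
  α_i^2 mod 11 = [3, 1, 5, 9, 5].
  S_2 = Σ v_i α_i^2 r_i = 5·3·7 + 4·1·6 + 3·5·2 + 1·9·5 + 9·5·4 = 384 ≡ 10.
  S = (7, 9, 10) ≠ 0, so r is not a codeword (an error is present).
Step 3: locate the error. For a single error e at position i, S_ℓ = v_i·e·α_i^ℓ, so α_err = S_1/S_0.
  S_0^{−1} = 7^{−1} = 8 (mod 11), so α_err = 9·8 = 72 ≡ 6 = α_1. Error position i = 1.
  Consistency check: S_2/S_1 = 10·5 = 50 ≡ 6 = α_err ✓ (single-error assumption holds).
Step 4: error magnitude e = S_0/v_1 = S_0·∏_{j≠1}(α_1 − α_j) = 7·9 = 63 ≡ 8 (mod 11).
Step 5: correct position 1: c_1 = r_1 − e = 7 − 8 ≡ 10 (mod 11). Hence c = [10, 6, 2, 5, 4].
  Check: interpolating c through the α_i gives m(x) = 3 + 3·x (degree < 2) with m(α_i) = c_i for every i, so c is indeed a codeword.


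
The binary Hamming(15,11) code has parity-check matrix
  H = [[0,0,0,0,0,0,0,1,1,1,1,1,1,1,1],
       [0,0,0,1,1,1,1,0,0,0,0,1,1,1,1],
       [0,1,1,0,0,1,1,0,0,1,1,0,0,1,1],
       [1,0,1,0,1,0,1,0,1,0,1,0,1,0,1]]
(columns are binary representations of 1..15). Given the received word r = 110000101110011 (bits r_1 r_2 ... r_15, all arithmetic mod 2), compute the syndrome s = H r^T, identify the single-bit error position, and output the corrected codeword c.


s = (1, 1, 0, 1)^T, error position = 13, corrected codeword c = 110000101110111

Compute s = H r^T mod 2 one row at a time:
  s_1 = 0 + 1 + 1 + 1 + 0 + 0 + 1 + 1 = 5 ≡ 1 (mod 2).
  s_2 = 0 + 0 + 0 + 1 + 0 + 0 + 1 + 1 = 3 ≡ 1 (mod 2).
  s_3 = 1 + 0 + 0 + 1 + 1 + 1 + 1 + 1 = 6 ≡ 0 (mod 2).
  s_4 = 1 + 0 + 0 + 1 + 1 + 1 + 0 + 1 = 5 ≡ 1 (mod 2).
s = (1, 1, 0, 1)^T — this equals column 13 of H (binary 1101), so error is at position 13.
Correct: flip bit 13 of r = 110000101110011 to get c = 110000101110111.


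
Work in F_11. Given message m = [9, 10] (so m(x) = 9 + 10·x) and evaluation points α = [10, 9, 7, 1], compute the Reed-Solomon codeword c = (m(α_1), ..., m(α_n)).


c = [10, 0, 2, 8]

Message polynomial: m(x) = 9 + 10·x (mod 11).
For each evaluation point α_i, compute m(α_i) mod 11:
  α_1 = 10: Horner steps 10 → 10, so m(10) = 10.
  α_2 = 9: Horner steps 10 → 0, so m(9) = 0.
  α_3 = 7: Horner steps 10 → 2, so m(7) = 2.
  α_4 = 1: Horner steps 10 → 8, so m(1) = 8.
Codeword c = [10, 0, 2, 8] ∈ F_11^4.


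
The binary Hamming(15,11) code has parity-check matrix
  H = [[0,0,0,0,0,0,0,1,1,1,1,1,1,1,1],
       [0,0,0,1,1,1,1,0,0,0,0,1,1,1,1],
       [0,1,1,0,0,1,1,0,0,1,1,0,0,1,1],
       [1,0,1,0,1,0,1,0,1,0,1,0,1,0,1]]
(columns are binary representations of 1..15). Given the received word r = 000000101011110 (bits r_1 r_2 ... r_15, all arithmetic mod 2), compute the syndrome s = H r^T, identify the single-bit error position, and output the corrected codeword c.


s = (1, 0, 1, 0)^T, error position = 10, corrected codeword c = 000000101111110

Compute s = H r^T mod 2 one row at a time:
  s_1 = 0 + 1 + 0 + 1 + 1 + 1 + 1 + 0 = 5 ≡ 1 (mod 2).
  s_2 = 0 + 0 + 0 + 1 + 1 + 1 + 1 + 0 = 4 ≡ 0 (mod 2).
  s_3 = 0 + 0 + 0 + 1 + 0 + 1 + 1 + 0 = 3 ≡ 1 (mod 2).
  s_4 = 0 + 0 + 0 + 1 + 1 + 1 + 1 + 0 = 4 ≡ 0 (mod 2).
s = (1, 0, 1, 0)^T — this equals column 10 of H (binary 1010), so error is at position 10.
Correct: flip bit 10 of r = 000000101011110 to get c = 000000101111110.


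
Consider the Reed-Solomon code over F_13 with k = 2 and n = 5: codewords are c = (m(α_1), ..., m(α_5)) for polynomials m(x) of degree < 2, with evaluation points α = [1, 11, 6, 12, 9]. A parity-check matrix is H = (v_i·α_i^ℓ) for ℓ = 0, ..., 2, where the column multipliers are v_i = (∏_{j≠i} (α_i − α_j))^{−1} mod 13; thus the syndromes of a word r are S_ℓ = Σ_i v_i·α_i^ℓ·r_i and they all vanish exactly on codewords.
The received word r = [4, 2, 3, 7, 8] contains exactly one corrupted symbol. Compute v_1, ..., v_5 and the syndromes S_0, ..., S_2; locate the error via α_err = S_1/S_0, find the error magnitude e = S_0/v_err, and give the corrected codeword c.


S = (3, 1, 9), error at position 5, error magnitude e = 3, c = [4, 2, 3, 7, 5].

Step 1: column multipliers v_i = (∏_{j≠i}(α_i − α_j))^{−1} mod 13.
  i = 1 (α = 1): (1−11)(1−6)(1−12)(1−9) = (−10)·(−5)·(−11)·(−8) = 4400 ≡ 6, so v_1 = 6^{−1} = 11 (mod 13).
  i = 2 (α = 11): (11−1)(11−6)(11−12)(11−9) = 10·5·(−1)·2 = −100 ≡ 4, so v_2 = 4^{−1} = 10 (mod 13).
  i = 3 (α = 6): (6−1)(6−11)(6−12)(6−9) = 5·(−5)·(−6)·(−3) = −450 ≡ 5, so v_3 = 5^{−1} = 8 (mod 13).
  i = 4 (α = 12): (12−1)(12−11)(12−6)(12−9) = 11·1·6·3 = 198 ≡ 3, so v_4 = 3^{−1} = 9 (mod 13).
  i = 5 (α = 9): (9−1)(9−11)(9−6)(9−12) = 8·(−2)·3·(−3) = 144 ≡ 1, so v_5 = 1^{−1} = 1 (mod 13).
  v = [11, 10, 8, 9, 1].
Step 2: syndromes of r = [4, 2, 3, 7, 8] (all sums mod 13).
  S_0 = Σ v_i r_i = 11·4 + 10·2 + 8·3 + 9·7 + 1·8 = 159 ≡ 3.
  S_1 = Σ v_i α_i r_i = 11·1·4 + 10·11·2 + 8·6·3 + 9·12·7 + 1·9·8 = 1236 ≡ 1.
  α_i^2 mod 13 = [1, 4, 10, 1, 3].
  S_2 = Σ v_i α_i^2 r_i = 11·1·4 + 10·4·2 + 8·10·3 + 9·1·7 + 1·3·8 = 451 ≡ 9.
  S = (3, 1, 9) ≠ 0, so r is not a codeword (an error is present).
Step 3: locate the error. For a single error e at position i, S_ℓ = v_i·e·α_i^ℓ, so α_err = S_1/S_0.
  S_0^{−1} = 3^{−1} = 9 (mod 13), so α_err = 1·9 = 9 ≡ 9 = α_5. Error position i = 5.
  Consistency check: S_2/S_1 = 9·1 = 9 ≡ 9 = α_err ✓ (single-error assumption holds).
Step 4: error magnitude e = S_0/v_5 = S_0·∏_{j≠5}(α_5 − α_j) = 3·1 = 3 ≡ 3 (mod 13).
Step 5: correct position 5: c_5 = r_5 − e = 8 − 3 ≡ 5 (mod 13). Hence c = [4, 2, 3, 7, 5].
  Check: interpolating c through the α_i gives m(x) = 12 + 5·x (degree < 2) with m(α_i) = c_i for every i, so c is indeed a codeword.


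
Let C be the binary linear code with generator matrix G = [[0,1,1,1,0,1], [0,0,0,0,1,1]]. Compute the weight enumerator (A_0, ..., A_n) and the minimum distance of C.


Weight distribution: A_0 = 1, A_2 = 1, A_4 = 2. Minimum distance d = 2.

Enumerate all 2^2 = 4 messages m ∈ F_2^2.
For each, compute codeword c = mG in F_2^6, then tally its weight.
  m = 00 → c = 000000, weight = 0.
  m = 10 → c = 011101, weight = 4.
  m = 01 → c = 000011, weight = 2.
  m = 11 → c = 011110, weight = 4.
Tally weights:
  weight 0: 1 codewords.
  weight 2: 1 codewords.
  weight 4: 2 codewords.
Minimum distance d = smallest w > 0 with A_w > 0 = 2.
Sanity: Σ A_w = 4 = 2^2 = 4 ✓.


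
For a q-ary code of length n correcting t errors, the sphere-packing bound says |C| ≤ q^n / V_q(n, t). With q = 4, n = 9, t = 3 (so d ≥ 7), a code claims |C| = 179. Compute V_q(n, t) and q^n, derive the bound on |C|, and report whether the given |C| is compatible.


V_q(n, t) = 2620, q^n = 262144, Hamming bound = 100, |C| = 179 > bound (violated).

Step 1: Compute V_q(n, t) = Σ_{j=0}^3 C(n, j) (q−1)^j.
  j = 0: C(9,0)·(3)^0 = 1·1 = 1.
  j = 1: C(9,1)·(3)^1 = 9·3 = 27.
  j = 2: C(9,2)·(3)^2 = 36·9 = 324.
  j = 3: C(9,3)·(3)^3 = 84·27 = 2268.
  V_q(n, t) = 1 + 27 + 324 + 2268 = 2620.
Step 2: q^n = 4^9 = 262144.
Step 3: Hamming bound ⌊q^n / V_q(n,t)⌋ = ⌊262144/2620⌋ = 100.
Step 4: Compare |C| = 179 to 100: violated.
The claimed |C| lies above the Hamming bound, so no 4-ary code of length 9 with d ≥ 7 can have 179 codewords.


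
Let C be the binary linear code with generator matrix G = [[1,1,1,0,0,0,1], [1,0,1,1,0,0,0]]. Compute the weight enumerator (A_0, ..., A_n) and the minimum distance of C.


Weight distribution: A_0 = 1, A_3 = 2, A_4 = 1. Minimum distance d = 3.

Enumerate all 2^2 = 4 messages m ∈ F_2^2.
For each, compute codeword c = mG in F_2^7, then tally its weight.
  m = 00 → c = 0000000, weight = 0.
  m = 10 → c = 1110001, weight = 4.
  m = 01 → c = 1011000, weight = 3.
  m = 11 → c = 0101001, weight = 3.
Tally weights:
  weight 0: 1 codewords.
  weight 3: 2 codewords.
  weight 4: 1 codewords.
Minimum distance d = smallest w > 0 with A_w > 0 = 3.
Sanity: Σ A_w = 4 = 2^2 = 4 ✓.


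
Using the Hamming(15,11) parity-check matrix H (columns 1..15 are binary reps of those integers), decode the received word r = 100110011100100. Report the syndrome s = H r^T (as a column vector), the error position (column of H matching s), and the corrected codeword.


s = (0, 1, 1, 0)^T, error position = 6, corrected codeword c = 100111011100100

Compute s = H r^T mod 2 one row at a time:
  s_1 = 1 + 1 + 1 + 0 + 0 + 1 + 0 + 0 = 4 ≡ 0 (mod 2).
  s_2 = 1 + 1 + 0 + 0 + 0 + 1 + 0 + 0 = 3 ≡ 1 (mod 2).
  s_3 = 0 + 0 + 0 + 0 + 1 + 0 + 0 + 0 = 1 ≡ 1 (mod 2).
  s_4 = 1 + 0 + 1 + 0 + 1 + 0 + 1 + 0 = 4 ≡ 0 (mod 2).
s = (0, 1, 1, 0)^T — this equals column 6 of H (binary 0110), so error is at position 6.
Correct: flip bit 6 of r = 100110011100100 to get c = 100111011100100.


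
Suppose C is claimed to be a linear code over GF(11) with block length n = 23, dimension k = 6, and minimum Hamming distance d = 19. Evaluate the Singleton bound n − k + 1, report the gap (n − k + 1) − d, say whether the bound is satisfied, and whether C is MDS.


Singleton RHS = n − k + 1 = 18, slack = -1, bound violated (no such code; not MDS).

Singleton bound: d ≤ n − k + 1.
Here n = 23, k = 6, so n − k + 1 = 18.
Given d = 19, check d ≤ 18: NO.
Slack = (n − k + 1) − d = -1.
The slack is negative: d = 19 exceeds n − k + 1 = 18 by 1, so the Singleton bound is violated and no linear [23, 6, 19]_11 code can exist. In particular it is not MDS (MDS requires d = n − k + 1 exactly).
Description: the claimed parameters are [23, 6, 19]_11; such a code would be impossible (violates the Singleton bound).


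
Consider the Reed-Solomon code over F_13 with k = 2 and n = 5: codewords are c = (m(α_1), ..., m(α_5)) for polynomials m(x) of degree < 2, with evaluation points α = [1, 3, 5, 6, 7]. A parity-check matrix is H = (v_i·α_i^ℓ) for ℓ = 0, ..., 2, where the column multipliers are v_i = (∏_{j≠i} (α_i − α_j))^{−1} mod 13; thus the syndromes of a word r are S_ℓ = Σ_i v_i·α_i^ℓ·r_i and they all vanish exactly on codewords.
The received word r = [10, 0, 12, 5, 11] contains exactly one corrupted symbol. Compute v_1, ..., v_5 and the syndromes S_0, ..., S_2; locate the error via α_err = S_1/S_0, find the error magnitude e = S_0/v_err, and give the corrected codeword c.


S = (8, 8, 8), error at position 1, error magnitude e = 9, c = [1, 0, 12, 5, 11].

Step 1: column multipliers v_i = (∏_{j≠i}(α_i − α_j))^{−1} mod 13.
  i = 1 (α = 1): (1−3)(1−5)(1−6)(1−7) = (−2)·(−4)·(−5)·(−6) = 240 ≡ 6, so v_1 = 6^{−1} = 11 (mod 13).
  i = 2 (α = 3): (3−1)(3−5)(3−6)(3−7) = 2·(−2)·(−3)·(−4) = −48 ≡ 4, so v_2 = 4^{−1} = 10 (mod 13).
  i = 3 (α = 5): (5−1)(5−3)(5−6)(5−7) = 4·2·(−1)·(−2) = 16 ≡ 3, so v_3 = 3^{−1} = 9 (mod 13).
  i = 4 (α = 6): (6−1)(6−3)(6−5)(6−7) = 5·3·1·(−1) = −15 ≡ 11, so v_4 = 11^{−1} = 6 (mod 13).
  i = 5 (α = 7): (7−1)(7−3)(7−5)(7−6) = 6·4·2·1 = 48 ≡ 9, so v_5 = 9^{−1} = 3 (mod 13).
  v = [11, 10, 9, 6, 3].
Step 2: syndromes of r = [10, 0, 12, 5, 11] (all sums mod 13).
  S_0 = Σ v_i r_i = 11·10 + 10·0 + 9·12 + 6·5 + 3·11 = 281 ≡ 8.
  S_1 = Σ v_i α_i r_i = 11·1·10 + 10·3·0 + 9·5·12 + 6·6·5 + 3·7·11 = 1061 ≡ 8.
  α_i^2 mod 13 = [1, 9, 12, 10, 10].
  S_2 = Σ v_i α_i^2 r_i = 11·1·10 + 10·9·0 + 9·12·12 + 6·10·5 + 3·10·11 = 2036 ≡ 8.
  S = (8, 8, 8) ≠ 0, so r is not a codeword (an error is present).
Step 3: locate the error. For a single error e at position i, S_ℓ = v_i·e·α_i^ℓ, so α_err = S_1/S_0.
  S_0^{−1} = 8^{−1} = 5 (mod 13), so α_err = 8·5 = 40 ≡ 1 = α_1. Error position i = 1.
  Consistency check: S_2/S_1 = 8·5 = 40 ≡ 1 = α_err ✓ (single-error assumption holds).
Step 4: error magnitude e = S_0/v_1 = S_0·∏_{j≠1}(α_1 − α_j) = 8·6 = 48 ≡ 9 (mod 13).
Step 5: correct position 1: c_1 = r_1 − e = 10 − 9 ≡ 1 (mod 13). Hence c = [1, 0, 12, 5, 11].
  Check: interpolating c through the α_i gives m(x) = 8 + 6·x (degree < 2) with m(α_i) = c_i for every i, so c is indeed a codeword.


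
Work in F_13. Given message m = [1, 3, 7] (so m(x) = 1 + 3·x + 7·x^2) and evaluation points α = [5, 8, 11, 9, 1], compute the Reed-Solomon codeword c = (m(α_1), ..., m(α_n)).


c = [9, 5, 10, 10, 11]

Message polynomial: m(x) = 1 + 3·x + 7·x^2 (mod 13).
For each evaluation point α_i, compute m(α_i) mod 13:
  α_1 = 5: Horner steps 7 → 12 → 9, so m(5) = 9.
  α_2 = 8: Horner steps 7 → 7 → 5, so m(8) = 5.
  α_3 = 11: Horner steps 7 → 2 → 10, so m(11) = 10.
  α_4 = 9: Horner steps 7 → 1 → 10, so m(9) = 10.
  α_5 = 1: Horner steps 7 → 10 → 11, so m(1) = 11.
Codeword c = [9, 5, 10, 10, 11] ∈ F_13^5.


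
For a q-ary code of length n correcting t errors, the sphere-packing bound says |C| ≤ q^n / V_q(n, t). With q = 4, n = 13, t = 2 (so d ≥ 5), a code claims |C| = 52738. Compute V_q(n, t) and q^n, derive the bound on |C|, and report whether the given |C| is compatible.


V_q(n, t) = 742, q^n = 67108864, Hamming bound = 90443, |C| = 52738 ≤ bound (satisfied).

Step 1: Compute V_q(n, t) = Σ_{j=0}^2 C(n, j) (q−1)^j.
  j = 0: C(13,0)·(3)^0 = 1·1 = 1.
  j = 1: C(13,1)·(3)^1 = 13·3 = 39.
  j = 2: C(13,2)·(3)^2 = 78·9 = 702.
  V_q(n, t) = 1 + 39 + 702 = 742.
Step 2: q^n = 4^13 = 67108864.
Step 3: Hamming bound ⌊q^n / V_q(n,t)⌋ = ⌊67108864/742⌋ = 90443.
Step 4: Compare |C| = 52738 to 90443: satisfied.
The claimed |C| lies below the Hamming bound.


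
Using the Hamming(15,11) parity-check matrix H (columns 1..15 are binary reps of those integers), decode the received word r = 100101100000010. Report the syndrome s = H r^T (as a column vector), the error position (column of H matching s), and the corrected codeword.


s = (1, 0, 1, 0)^T, error position = 10, corrected codeword c = 100101100100010

Compute s = H r^T mod 2 one row at a time:
  s_1 = 0 + 0 + 0 + 0 + 0 + 0 + 1 + 0 = 1 ≡ 1 (mod 2).
  s_2 = 1 + 0 + 1 + 1 + 0 + 0 + 1 + 0 = 4 ≡ 0 (mod 2).
  s_3 = 0 + 0 + 1 + 1 + 0 + 0 + 1 + 0 = 3 ≡ 1 (mod 2).
  s_4 = 1 + 0 + 0 + 1 + 0 + 0 + 0 + 0 = 2 ≡ 0 (mod 2).
s = (1, 0, 1, 0)^T — this equals column 10 of H (binary 1010), so error is at position 10.
Correct: flip bit 10 of r = 100101100000010 to get c = 100101100100010.


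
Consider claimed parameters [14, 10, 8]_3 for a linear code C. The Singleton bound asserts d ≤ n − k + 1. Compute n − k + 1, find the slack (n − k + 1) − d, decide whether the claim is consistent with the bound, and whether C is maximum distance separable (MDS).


Singleton RHS = n − k + 1 = 5, slack = -3, bound violated (no such code; not MDS).

Singleton bound: d ≤ n − k + 1.
Here n = 14, k = 10, so n − k + 1 = 5.
Given d = 8, check d ≤ 5: NO.
Slack = (n − k + 1) − d = -3.
The slack is negative: d = 8 exceeds n − k + 1 = 5 by 3, so the Singleton bound is violated and no linear [14, 10, 8]_3 code can exist. In particular it is not MDS (MDS requires d = n − k + 1 exactly).
Description: the claimed parameters are [14, 10, 8]_3; such a code would be impossible (violates the Singleton bound).


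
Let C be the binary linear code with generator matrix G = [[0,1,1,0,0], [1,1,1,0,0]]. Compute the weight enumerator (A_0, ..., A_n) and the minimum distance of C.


Weight distribution: A_0 = 1, A_1 = 1, A_2 = 1, A_3 = 1. Minimum distance d = 1.

Enumerate all 2^2 = 4 messages m ∈ F_2^2.
For each, compute codeword c = mG in F_2^5, then tally its weight.
  m = 00 → c = 00000, weight = 0.
  m = 10 → c = 01100, weight = 2.
  m = 01 → c = 11100, weight = 3.
  m = 11 → c = 10000, weight = 1.
Tally weights:
  weight 0: 1 codewords.
  weight 1: 1 codewords.
  weight 2: 1 codewords.
  weight 3: 1 codewords.
Minimum distance d = smallest w > 0 with A_w > 0 = 1.
Sanity: Σ A_w = 4 = 2^2 = 4 ✓.


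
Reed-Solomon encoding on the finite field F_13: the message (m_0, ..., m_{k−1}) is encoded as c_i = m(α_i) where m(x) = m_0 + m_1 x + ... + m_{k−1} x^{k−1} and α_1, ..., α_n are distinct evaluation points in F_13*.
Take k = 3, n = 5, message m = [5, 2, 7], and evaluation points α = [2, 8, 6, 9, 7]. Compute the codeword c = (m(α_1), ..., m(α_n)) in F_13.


c = [11, 1, 9, 5, 11]

Message polynomial: m(x) = 5 + 2·x + 7·x^2 (mod 13).
For each evaluation point α_i, compute m(α_i) mod 13:
  α_1 = 2: Horner steps 7 → 3 → 11, so m(2) = 11.
  α_2 = 8: Horner steps 7 → 6 → 1, so m(8) = 1.
  α_3 = 6: Horner steps 7 → 5 → 9, so m(6) = 9.
  α_4 = 9: Horner steps 7 → 0 → 5, so m(9) = 5.
  α_5 = 7: Horner steps 7 → 12 → 11, so m(7) = 11.
Codeword c = [11, 1, 9, 5, 11] ∈ F_13^5.


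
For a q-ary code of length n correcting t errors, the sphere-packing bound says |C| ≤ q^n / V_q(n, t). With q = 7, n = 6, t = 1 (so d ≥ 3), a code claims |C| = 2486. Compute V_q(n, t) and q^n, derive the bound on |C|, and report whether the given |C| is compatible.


V_q(n, t) = 37, q^n = 117649, Hamming bound = 3179, |C| = 2486 ≤ bound (satisfied).

Step 1: Compute V_q(n, t) = Σ_{j=0}^1 C(n, j) (q−1)^j.
  j = 0: C(6,0)·(6)^0 = 1·1 = 1.
  j = 1: C(6,1)·(6)^1 = 6·6 = 36.
  V_q(n, t) = 1 + 36 = 37.
Step 2: q^n = 7^6 = 117649.
Step 3: Hamming bound ⌊q^n / V_q(n,t)⌋ = ⌊117649/37⌋ = 3179.
Step 4: Compare |C| = 2486 to 3179: satisfied.
The claimed |C| lies below the Hamming bound.


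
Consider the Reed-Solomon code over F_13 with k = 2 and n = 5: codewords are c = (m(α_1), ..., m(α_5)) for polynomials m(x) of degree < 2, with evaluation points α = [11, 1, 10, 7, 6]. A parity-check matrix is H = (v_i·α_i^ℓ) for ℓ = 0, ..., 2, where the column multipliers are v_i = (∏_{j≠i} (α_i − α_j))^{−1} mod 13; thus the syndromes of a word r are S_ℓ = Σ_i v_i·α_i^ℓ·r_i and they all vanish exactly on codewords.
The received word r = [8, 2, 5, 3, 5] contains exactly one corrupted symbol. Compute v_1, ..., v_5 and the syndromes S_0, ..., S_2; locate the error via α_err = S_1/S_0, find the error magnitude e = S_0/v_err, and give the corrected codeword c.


S = (11, 6, 8), error at position 3, error magnitude e = 8, c = [8, 2, 10, 3, 5].

Step 1: column multipliers v_i = (∏_{j≠i}(α_i − α_j))^{−1} mod 13.
  i = 1 (α = 11): (11−1)(11−10)(11−7)(11−6) = 10·1·4·5 = 200 ≡ 5, so v_1 = 5^{−1} = 8 (mod 13).
  i = 2 (α = 1): (1−11)(1−10)(1−7)(1−6) = (−10)·(−9)·(−6)·(−5) = 2700 ≡ 9, so v_2 = 9^{−1} = 3 (mod 13).
  i = 3 (α = 10): (10−11)(10−1)(10−7)(10−6) = (−1)·9·3·4 = −108 ≡ 9, so v_3 = 9^{−1} = 3 (mod 13).
  i = 4 (α = 7): (7−11)(7−1)(7−10)(7−6) = (−4)·6·(−3)·1 = 72 ≡ 7, so v_4 = 7^{−1} = 2 (mod 13).
  i = 5 (α = 6): (6−11)(6−1)(6−10)(6−7) = (−5)·5·(−4)·(−1) = −100 ≡ 4, so v_5 = 4^{−1} = 10 (mod 13).
  v = [8, 3, 3, 2, 10].
Step 2: syndromes of r = [8, 2, 5, 3, 5] (all sums mod 13).
  S_0 = Σ v_i r_i = 8·8 + 3·2 + 3·5 + 2·3 + 10·5 = 141 ≡ 11.
  S_1 = Σ v_i α_i r_i = 8·11·8 + 3·1·2 + 3·10·5 + 2·7·3 + 10·6·5 = 1202 ≡ 6.
  α_i^2 mod 13 = [4, 1, 9, 10, 10].
  S_2 = Σ v_i α_i^2 r_i = 8·4·8 + 3·1·2 + 3·9·5 + 2·10·3 + 10·10·5 = 957 ≡ 8.
  S = (11, 6, 8) ≠ 0, so r is not a codeword (an error is present).
Step 3: locate the error. For a single error e at position i, S_ℓ = v_i·e·α_i^ℓ, so α_err = S_1/S_0.
  S_0^{−1} = 11^{−1} = 6 (mod 13), so α_err = 6·6 = 36 ≡ 10 = α_3. Error position i = 3.
  Consistency check: S_2/S_1 = 8·11 = 88 ≡ 10 = α_err ✓ (single-error assumption holds).
Step 4: error magnitude e = S_0/v_3 = S_0·∏_{j≠3}(α_3 − α_j) = 11·9 = 99 ≡ 8 (mod 13).
Step 5: correct position 3: c_3 = r_3 − e = 5 − 8 ≡ 10 (mod 13). Hence c = [8, 2, 10, 3, 5].
  Check: interpolating c through the α_i gives m(x) = 4 + 11·x (degree < 2) with m(α_i) = c_i for every i, so c is indeed a codeword.


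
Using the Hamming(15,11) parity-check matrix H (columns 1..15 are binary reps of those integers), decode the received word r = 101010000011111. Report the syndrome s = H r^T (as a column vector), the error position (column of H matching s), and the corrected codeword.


s = (1, 1, 0, 0)^T, error position = 12, corrected codeword c = 101010000010111

Compute s = H r^T mod 2 one row at a time:
  s_1 = 0 + 0 + 0 + 1 + 1 + 1 + 1 + 1 = 5 ≡ 1 (mod 2).
  s_2 = 0 + 1 + 0 + 0 + 1 + 1 + 1 + 1 = 5 ≡ 1 (mod 2).
  s_3 = 0 + 1 + 0 + 0 + 0 + 1 + 1 + 1 = 4 ≡ 0 (mod 2).
  s_4 = 1 + 1 + 1 + 0 + 0 + 1 + 1 + 1 = 6 ≡ 0 (mod 2).
s = (1, 1, 0, 0)^T — this equals column 12 of H (binary 1100), so error is at position 12.
Correct: flip bit 12 of r = 101010000011111 to get c = 101010000010111.


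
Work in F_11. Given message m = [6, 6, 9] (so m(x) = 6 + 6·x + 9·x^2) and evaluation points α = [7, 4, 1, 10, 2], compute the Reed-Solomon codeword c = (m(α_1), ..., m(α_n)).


c = [5, 9, 10, 9, 10]

Message polynomial: m(x) = 6 + 6·x + 9·x^2 (mod 11).
For each evaluation point α_i, compute m(α_i) mod 11:
  α_1 = 7: Horner steps 9 → 3 → 5, so m(7) = 5.
  α_2 = 4: Horner steps 9 → 9 → 9, so m(4) = 9.
  α_3 = 1: Horner steps 9 → 4 → 10, so m(1) = 10.
  α_4 = 10: Horner steps 9 → 8 → 9, so m(10) = 9.
  α_5 = 2: Horner steps 9 → 2 → 10, so m(2) = 10.
Codeword c = [5, 9, 10, 9, 10] ∈ F_11^5.


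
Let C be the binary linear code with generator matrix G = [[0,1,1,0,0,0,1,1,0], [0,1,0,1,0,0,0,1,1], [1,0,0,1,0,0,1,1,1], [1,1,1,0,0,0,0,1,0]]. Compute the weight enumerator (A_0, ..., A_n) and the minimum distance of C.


Weight distribution: A_0 = 1, A_1 = 1, A_2 = 1, A_3 = 4, A_4 = 5, A_5 = 3, A_6 = 1. Minimum distance d = 1.

Enumerate all 2^4 = 16 messages m ∈ F_2^4.
For each, compute codeword c = mG in F_2^9, then tally its weight.
  m = 0000 → c = 000000000, weight = 0.
  m = 1000 → c = 011000110, weight = 4.
  m = 0100 → c = 010100011, weight = 4.
  m = 1100 → c = 001100101, weight = 4.
  m = 0010 → c = 100100111, weight = 5.
  m = 1010 → c = 111100001, weight = 5.
  m = 0110 → c = 110000100, weight = 3.
  m = 1110 → c = 101000010, weight = 3.
  m = 0001 → c = 111000010, weight = 4.
  m = 1001 → c = 100000100, weight = 2.
  m = 0101 → c = 101100001, weight = 4.
  m = 1101 → c = 110100111, weight = 6.
  m = 0011 → c = 011100101, weight = 5.
  m = 1011 → c = 000100011, weight = 3.
  m = 0111 → c = 001000110, weight = 3.
  m = 1111 → c = 010000000, weight = 1.
Tally weights:
  weight 0: 1 codewords.
  weight 1: 1 codewords.
  weight 2: 1 codewords.
  weight 3: 4 codewords.
  weight 4: 5 codewords.
  weight 5: 3 codewords.
  weight 6: 1 codewords.
Minimum distance d = smallest w > 0 with A_w > 0 = 1.
Sanity: Σ A_w = 16 = 2^4 = 16 ✓.


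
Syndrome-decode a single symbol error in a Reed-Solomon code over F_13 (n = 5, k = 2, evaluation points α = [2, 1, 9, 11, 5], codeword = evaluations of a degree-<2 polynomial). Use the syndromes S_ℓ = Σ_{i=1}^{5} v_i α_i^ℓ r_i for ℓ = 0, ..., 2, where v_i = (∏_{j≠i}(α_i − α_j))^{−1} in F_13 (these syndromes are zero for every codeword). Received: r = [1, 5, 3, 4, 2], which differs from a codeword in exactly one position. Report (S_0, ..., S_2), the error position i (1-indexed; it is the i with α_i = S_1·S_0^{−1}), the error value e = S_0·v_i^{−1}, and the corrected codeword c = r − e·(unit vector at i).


S = (8, 7, 11), error at position 3, error magnitude e = 4, c = [1, 5, 12, 4, 2].

Step 1: column multipliers v_i = (∏_{j≠i}(α_i − α_j))^{−1} mod 13.
  i = 1 (α = 2): (2−1)(2−9)(2−11)(2−5) = 1·(−7)·(−9)·(−3) = −189 ≡ 6, so v_1 = 6^{−1} = 11 (mod 13).
  i = 2 (α = 1): (1−2)(1−9)(1−11)(1−5) = (−1)·(−8)·(−10)·(−4) = 320 ≡ 8, so v_2 = 8^{−1} = 5 (mod 13).
  i = 3 (α = 9): (9−2)(9−1)(9−11)(9−5) = 7·8·(−2)·4 = −448 ≡ 7, so v_3 = 7^{−1} = 2 (mod 13).
  i = 4 (α = 11): (11−2)(11−1)(11−9)(11−5) = 9·10·2·6 = 1080 ≡ 1, so v_4 = 1^{−1} = 1 (mod 13).
  i = 5 (α = 5): (5−2)(5−1)(5−9)(5−11) = 3·4·(−4)·(−6) = 288 ≡ 2, so v_5 = 2^{−1} = 7 (mod 13).
  v = [11, 5, 2, 1, 7].
Step 2: syndromes of r = [1, 5, 3, 4, 2] (all sums mod 13).
  S_0 = Σ v_i r_i = 11·1 + 5·5 + 2·3 + 1·4 + 7·2 = 60 ≡ 8.
  S_1 = Σ v_i α_i r_i = 11·2·1 + 5·1·5 + 2·9·3 + 1·11·4 + 7·5·2 = 215 ≡ 7.
  α_i^2 mod 13 = [4, 1, 3, 4, 12].
  S_2 = Σ v_i α_i^2 r_i = 11·4·1 + 5·1·5 + 2·3·3 + 1·4·4 + 7·12·2 = 271 ≡ 11.
  S = (8, 7, 11) ≠ 0, so r is not a codeword (an error is present).
Step 3: locate the error. For a single error e at position i, S_ℓ = v_i·e·α_i^ℓ, so α_err = S_1/S_0.
  S_0^{−1} = 8^{−1} = 5 (mod 13), so α_err = 7·5 = 35 ≡ 9 = α_3. Error position i = 3.
  Consistency check: S_2/S_1 = 11·2 = 22 ≡ 9 = α_err ✓ (single-error assumption holds).
Step 4: error magnitude e = S_0/v_3 = S_0·∏_{j≠3}(α_3 − α_j) = 8·7 = 56 ≡ 4 (mod 13).
Step 5: correct position 3: c_3 = r_3 − e = 3 − 4 ≡ 12 (mod 13). Hence c = [1, 5, 12, 4, 2].
  Check: interpolating c through the α_i gives m(x) = 9 + 9·x (degree < 2) with m(α_i) = c_i for every i, so c is indeed a codeword.


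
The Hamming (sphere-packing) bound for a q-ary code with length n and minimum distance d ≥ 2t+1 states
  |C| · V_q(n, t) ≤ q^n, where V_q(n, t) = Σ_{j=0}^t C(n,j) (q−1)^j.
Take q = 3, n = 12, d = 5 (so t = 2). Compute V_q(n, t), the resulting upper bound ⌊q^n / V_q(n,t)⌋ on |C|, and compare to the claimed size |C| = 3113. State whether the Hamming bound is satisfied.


V_q(n, t) = 289, q^n = 531441, Hamming bound = 1838, |C| = 3113 > bound (violated).

Step 1: Compute V_q(n, t) = Σ_{j=0}^2 C(n, j) (q−1)^j.
  j = 0: C(12,0)·(2)^0 = 1·1 = 1.
  j = 1: C(12,1)·(2)^1 = 12·2 = 24.
  j = 2: C(12,2)·(2)^2 = 66·4 = 264.
  V_q(n, t) = 1 + 24 + 264 = 289.
Step 2: q^n = 3^12 = 531441.
Step 3: Hamming bound ⌊q^n / V_q(n,t)⌋ = ⌊531441/289⌋ = 1838.
Step 4: Compare |C| = 3113 to 1838: violated.
The claimed |C| lies above the Hamming bound, so no 3-ary code of length 12 with d ≥ 5 can have 3113 codewords.


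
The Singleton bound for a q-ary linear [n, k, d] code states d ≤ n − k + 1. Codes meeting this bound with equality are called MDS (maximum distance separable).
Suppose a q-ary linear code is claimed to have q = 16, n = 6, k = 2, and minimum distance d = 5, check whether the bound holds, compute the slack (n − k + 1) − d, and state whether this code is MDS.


Singleton RHS = n − k + 1 = 5, slack = 0, bound satisfied, MDS.

Singleton bound: d ≤ n − k + 1.
Here n = 6, k = 2, so n − k + 1 = 5.
Given d = 5, check d ≤ 5: YES.
Slack = (n − k + 1) − d = 0.
The code is MDS (slack = 0).
Description: the claimed parameters are [6, 2, 5]_16; such a code would be MDS (meets Singleton bound).


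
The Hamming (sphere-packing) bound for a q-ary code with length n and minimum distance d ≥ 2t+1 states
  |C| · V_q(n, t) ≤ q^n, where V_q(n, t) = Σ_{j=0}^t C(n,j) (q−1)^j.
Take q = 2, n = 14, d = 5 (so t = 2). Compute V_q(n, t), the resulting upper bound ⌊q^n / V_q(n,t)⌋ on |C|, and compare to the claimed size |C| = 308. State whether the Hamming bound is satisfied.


V_q(n, t) = 106, q^n = 16384, Hamming bound = 154, |C| = 308 > bound (violated).

Step 1: Compute V_q(n, t) = Σ_{j=0}^2 C(n, j) (q−1)^j.
  j = 0: C(14,0)·(1)^0 = 1·1 = 1.
  j = 1: C(14,1)·(1)^1 = 14·1 = 14.
  j = 2: C(14,2)·(1)^2 = 91·1 = 91.
  V_q(n, t) = 1 + 14 + 91 = 106.
Step 2: q^n = 2^14 = 16384.
Step 3: Hamming bound ⌊q^n / V_q(n,t)⌋ = ⌊16384/106⌋ = 154.
Step 4: Compare |C| = 308 to 154: violated.
The claimed |C| lies above the Hamming bound, so no 2-ary code of length 14 with d ≥ 5 can have 308 codewords.


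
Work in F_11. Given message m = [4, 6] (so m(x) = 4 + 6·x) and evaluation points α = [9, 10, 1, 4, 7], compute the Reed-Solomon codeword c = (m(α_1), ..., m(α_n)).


c = [3, 9, 10, 6, 2]

Message polynomial: m(x) = 4 + 6·x (mod 11).
For each evaluation point α_i, compute m(α_i) mod 11:
  α_1 = 9: Horner steps 6 → 3, so m(9) = 3.
  α_2 = 10: Horner steps 6 → 9, so m(10) = 9.
  α_3 = 1: Horner steps 6 → 10, so m(1) = 10.
  α_4 = 4: Horner steps 6 → 6, so m(4) = 6.
  α_5 = 7: Horner steps 6 → 2, so m(7) = 2.
Codeword c = [3, 9, 10, 6, 2] ∈ F_11^5.


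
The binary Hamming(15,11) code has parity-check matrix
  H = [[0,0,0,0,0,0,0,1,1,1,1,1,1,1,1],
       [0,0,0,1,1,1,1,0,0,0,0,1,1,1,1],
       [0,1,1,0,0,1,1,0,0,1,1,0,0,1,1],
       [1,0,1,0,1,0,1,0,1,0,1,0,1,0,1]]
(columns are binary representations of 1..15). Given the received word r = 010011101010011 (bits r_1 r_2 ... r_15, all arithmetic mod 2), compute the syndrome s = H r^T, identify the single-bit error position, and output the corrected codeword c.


s = (0, 1, 0, 1)^T, error position = 5, corrected codeword c = 010001101010011

Compute s = H r^T mod 2 one row at a time:
  s_1 = 0 + 1 + 0 + 1 + 0 + 0 + 1 + 1 = 4 ≡ 0 (mod 2).
  s_2 = 0 + 1 + 1 + 1 + 0 + 0 + 1 + 1 = 5 ≡ 1 (mod 2).
  s_3 = 1 + 0 + 1 + 1 + 0 + 1 + 1 + 1 = 6 ≡ 0 (mod 2).
  s_4 = 0 + 0 + 1 + 1 + 1 + 1 + 0 + 1 = 5 ≡ 1 (mod 2).
s = (0, 1, 0, 1)^T — this equals column 5 of H (binary 0101), so error is at position 5.
Correct: flip bit 5 of r = 010011101010011 to get c = 010001101010011.


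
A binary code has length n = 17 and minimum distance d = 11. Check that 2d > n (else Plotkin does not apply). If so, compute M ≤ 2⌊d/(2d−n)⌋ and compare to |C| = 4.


Plotkin bound M ≤ 4; given |C| = 4 ≤ bound (satisfied).

Check applicability: 2d = 22, n = 17.
2d − n = 5 > 0, so Plotkin applies.
Compute d/(2d−n) = 11/5 ≈ 2.2000.
⌊d/(2d−n)⌋ = 2.
Plotkin bound: M ≤ 2·2 = 4.
Given |C| = 4, check: satisfied.
This |C| is at the Plotkin bound.


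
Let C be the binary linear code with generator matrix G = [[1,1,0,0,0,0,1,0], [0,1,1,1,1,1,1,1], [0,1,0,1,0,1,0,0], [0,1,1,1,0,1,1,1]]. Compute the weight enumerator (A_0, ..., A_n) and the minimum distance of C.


Weight distribution: A_0 = 1, A_1 = 1, A_3 = 3, A_4 = 5, A_5 = 3, A_6 = 2, A_7 = 1. Minimum distance d = 1.

Enumerate all 2^4 = 16 messages m ∈ F_2^4.
For each, compute codeword c = mG in F_2^8, then tally its weight.
  m = 0000 → c = 00000000, weight = 0.
  m = 1000 → c = 11000010, weight = 3.
  m = 0100 → c = 01111111, weight = 7.
  m = 1100 → c = 10111101, weight = 6.
  m = 0010 → c = 01010100, weight = 3.
  m = 1010 → c = 10010110, weight = 4.
  m = 0110 → c = 00101011, weight = 4.
  m = 1110 → c = 11101001, weight = 5.
  m = 0001 → c = 01110111, weight = 6.
  m = 1001 → c = 10110101, weight = 5.
  m = 0101 → c = 00001000, weight = 1.
  m = 1101 → c = 11001010, weight = 4.
  m = 0011 → c = 00100011, weight = 3.
  m = 1011 → c = 11100001, weight = 4.
  m = 0111 → c = 01011100, weight = 4.
  m = 1111 → c = 10011110, weight = 5.
Tally weights:
  weight 0: 1 codewords.
  weight 1: 1 codewords.
  weight 3: 3 codewords.
  weight 4: 5 codewords.
  weight 5: 3 codewords.
  weight 6: 2 codewords.
  weight 7: 1 codewords.
Minimum distance d = smallest w > 0 with A_w > 0 = 1.
Sanity: Σ A_w = 16 = 2^4 = 16 ✓.


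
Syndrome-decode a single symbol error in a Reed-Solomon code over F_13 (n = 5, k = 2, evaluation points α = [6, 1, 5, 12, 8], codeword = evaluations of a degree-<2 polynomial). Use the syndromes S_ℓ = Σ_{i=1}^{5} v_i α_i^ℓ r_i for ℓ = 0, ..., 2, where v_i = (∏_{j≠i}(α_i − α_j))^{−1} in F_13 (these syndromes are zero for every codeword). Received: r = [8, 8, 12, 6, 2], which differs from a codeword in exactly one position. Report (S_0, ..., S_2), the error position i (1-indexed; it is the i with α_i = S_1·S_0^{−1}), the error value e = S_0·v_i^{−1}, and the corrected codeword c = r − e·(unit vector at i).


S = (1, 6, 10), error at position 1, error magnitude e = 8, c = [0, 8, 12, 6, 2].

Step 1: column multipliers v_i = (∏_{j≠i}(α_i − α_j))^{−1} mod 13.
  i = 1 (α = 6): (6−1)(6−5)(6−12)(6−8) = 5·1·(−6)·(−2) = 60 ≡ 8, so v_1 = 8^{−1} = 5 (mod 13).
  i = 2 (α = 1): (1−6)(1−5)(1−12)(1−8) = (−5)·(−4)·(−11)·(−7) = 1540 ≡ 6, so v_2 = 6^{−1} = 11 (mod 13).
  i = 3 (α = 5): (5−6)(5−1)(5−12)(5−8) = (−1)·4·(−7)·(−3) = −84 ≡ 7, so v_3 = 7^{−1} = 2 (mod 13).
  i = 4 (α = 12): (12−6)(12−1)(12−5)(12−8) = 6·11·7·4 = 1848 ≡ 2, so v_4 = 2^{−1} = 7 (mod 13).
  i = 5 (α = 8): (8−6)(8−1)(8−5)(8−12) = 2·7·3·(−4) = −168 ≡ 1, so v_5 = 1^{−1} = 1 (mod 13).
  v = [5, 11, 2, 7, 1].
Step 2: syndromes of r = [8, 8, 12, 6, 2] (all sums mod 13).
  S_0 = Σ v_i r_i = 5·8 + 11·8 + 2·12 + 7·6 + 1·2 = 196 ≡ 1.
  S_1 = Σ v_i α_i r_i = 5·6·8 + 11·1·8 + 2·5·12 + 7·12·6 + 1·8·2 = 968 ≡ 6.
  α_i^2 mod 13 = [10, 1, 12, 1, 12].
  S_2 = Σ v_i α_i^2 r_i = 5·10·8 + 11·1·8 + 2·12·12 + 7·1·6 + 1·12·2 = 842 ≡ 10.
  S = (1, 6, 10) ≠ 0, so r is not a codeword (an error is present).
Step 3: locate the error. For a single error e at position i, S_ℓ = v_i·e·α_i^ℓ, so α_err = S_1/S_0.
  S_0^{−1} = 1^{−1} = 1 (mod 13), so α_err = 6·1 = 6 ≡ 6 = α_1. Error position i = 1.
  Consistency check: S_2/S_1 = 10·11 = 110 ≡ 6 = α_err ✓ (single-error assumption holds).
Step 4: error magnitude e = S_0/v_1 = S_0·∏_{j≠1}(α_1 − α_j) = 1·8 = 8 ≡ 8 (mod 13).
Step 5: correct position 1: c_1 = r_1 − e = 8 − 8 ≡ 0 (mod 13). Hence c = [0, 8, 12, 6, 2].
  Check: interpolating c through the α_i gives m(x) = 7 + 1·x (degree < 2) with m(α_i) = c_i for every i, so c is indeed a codeword.


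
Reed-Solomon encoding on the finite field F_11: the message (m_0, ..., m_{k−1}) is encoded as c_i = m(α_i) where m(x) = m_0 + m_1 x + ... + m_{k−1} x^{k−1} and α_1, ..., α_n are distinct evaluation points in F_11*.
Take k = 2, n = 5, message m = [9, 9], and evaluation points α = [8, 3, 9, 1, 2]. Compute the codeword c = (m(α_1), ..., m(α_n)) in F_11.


c = [4, 3, 2, 7, 5]

Message polynomial: m(x) = 9 + 9·x (mod 11).
For each evaluation point α_i, compute m(α_i) mod 11:
  α_1 = 8: Horner steps 9 → 4, so m(8) = 4.
  α_2 = 3: Horner steps 9 → 3, so m(3) = 3.
  α_3 = 9: Horner steps 9 → 2, so m(9) = 2.
  α_4 = 1: Horner steps 9 → 7, so m(1) = 7.
  α_5 = 2: Horner steps 9 → 5, so m(2) = 5.
Codeword c = [4, 3, 2, 7, 5] ∈ F_11^5.


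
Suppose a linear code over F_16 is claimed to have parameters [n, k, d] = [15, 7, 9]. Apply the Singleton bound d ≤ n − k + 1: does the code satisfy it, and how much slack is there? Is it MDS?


Singleton RHS = n − k + 1 = 9, slack = 0, bound satisfied, MDS.

Singleton bound: d ≤ n − k + 1.
Here n = 15, k = 7, so n − k + 1 = 9.
Given d = 9, check d ≤ 9: YES.
Slack = (n − k + 1) − d = 0.
The code is MDS (slack = 0).
Description: the claimed parameters are [15, 7, 9]_16; such a code would be MDS (meets Singleton bound).


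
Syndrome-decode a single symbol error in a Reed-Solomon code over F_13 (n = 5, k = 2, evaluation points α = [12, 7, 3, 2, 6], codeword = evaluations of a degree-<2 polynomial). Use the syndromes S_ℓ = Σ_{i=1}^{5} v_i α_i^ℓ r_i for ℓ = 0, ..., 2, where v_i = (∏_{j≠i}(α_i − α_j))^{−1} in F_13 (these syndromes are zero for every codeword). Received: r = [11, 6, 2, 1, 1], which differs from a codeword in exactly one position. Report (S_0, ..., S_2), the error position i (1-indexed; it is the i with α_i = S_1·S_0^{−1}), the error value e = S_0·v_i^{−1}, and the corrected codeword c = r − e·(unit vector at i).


S = (5, 4, 11), error at position 5, error magnitude e = 9, c = [11, 6, 2, 1, 5].

Step 1: column multipliers v_i = (∏_{j≠i}(α_i − α_j))^{−1} mod 13.
  i = 1 (α = 12): (12−7)(12−3)(12−2)(12−6) = 5·9·10·6 = 2700 ≡ 9, so v_1 = 9^{−1} = 3 (mod 13).
  i = 2 (α = 7): (7−12)(7−3)(7−2)(7−6) = (−5)·4·5·1 = −100 ≡ 4, so v_2 = 4^{−1} = 10 (mod 13).
  i = 3 (α = 3): (3−12)(3−7)(3−2)(3−6) = (−9)·(−4)·1·(−3) = −108 ≡ 9, so v_3 = 9^{−1} = 3 (mod 13).
  i = 4 (α = 2): (2−12)(2−7)(2−3)(2−6) = (−10)·(−5)·(−1)·(−4) = 200 ≡ 5, so v_4 = 5^{−1} = 8 (mod 13).
  i = 5 (α = 6): (6−12)(6−7)(6−3)(6−2) = (−6)·(−1)·3·4 = 72 ≡ 7, so v_5 = 7^{−1} = 2 (mod 13).
  v = [3, 10, 3, 8, 2].
Step 2: syndromes of r = [11, 6, 2, 1, 1] (all sums mod 13).
  S_0 = Σ v_i r_i = 3·11 + 10·6 + 3·2 + 8·1 + 2·1 = 109 ≡ 5.
  S_1 = Σ v_i α_i r_i = 3·12·11 + 10·7·6 + 3·3·2 + 8·2·1 + 2·6·1 = 862 ≡ 4.
  α_i^2 mod 13 = [1, 10, 9, 4, 10].
  S_2 = Σ v_i α_i^2 r_i = 3·1·11 + 10·10·6 + 3·9·2 + 8·4·1 + 2·10·1 = 739 ≡ 11.
  S = (5, 4, 11) ≠ 0, so r is not a codeword (an error is present).
Step 3: locate the error. For a single error e at position i, S_ℓ = v_i·e·α_i^ℓ, so α_err = S_1/S_0.
  S_0^{−1} = 5^{−1} = 8 (mod 13), so α_err = 4·8 = 32 ≡ 6 = α_5. Error position i = 5.
  Consistency check: S_2/S_1 = 11·10 = 110 ≡ 6 = α_err ✓ (single-error assumption holds).
Step 4: error magnitude e = S_0/v_5 = S_0·∏_{j≠5}(α_5 − α_j) = 5·7 = 35 ≡ 9 (mod 13).
Step 5: correct position 5: c_5 = r_5 − e = 1 − 9 ≡ 5 (mod 13). Hence c = [11, 6, 2, 1, 5].
  Check: interpolating c through the α_i gives m(x) = 12 + 1·x (degree < 2) with m(α_i) = c_i for every i, so c is indeed a codeword.
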